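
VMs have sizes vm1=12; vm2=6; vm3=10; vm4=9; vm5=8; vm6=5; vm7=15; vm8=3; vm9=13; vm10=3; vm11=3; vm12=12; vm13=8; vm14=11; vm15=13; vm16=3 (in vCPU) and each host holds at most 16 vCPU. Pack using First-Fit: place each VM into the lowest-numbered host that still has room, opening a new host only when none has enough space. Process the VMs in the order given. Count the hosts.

10

vm1 (12 vCPU) → host 1 (remaining 4 vCPU)
vm2 (6 vCPU) → host 2 (remaining 10 vCPU)
vm3 (10 vCPU) → host 2 (remaining 0 vCPU)
vm4 (9 vCPU) → host 3 (remaining 7 vCPU)
vm5 (8 vCPU) → host 4 (remaining 8 vCPU)
vm6 (5 vCPU) → host 3 (remaining 2 vCPU)
vm7 (15 vCPU) → host 5 (remaining 1 vCPU)
vm8 (3 vCPU) → host 1 (remaining 1 vCPU)
vm9 (13 vCPU) → host 6 (remaining 3 vCPU)
vm10 (3 vCPU) → host 4 (remaining 5 vCPU)
vm11 (3 vCPU) → host 4 (remaining 2 vCPU)
vm12 (12 vCPU) → host 7 (remaining 4 vCPU)
vm13 (8 vCPU) → host 8 (remaining 8 vCPU)
vm14 (11 vCPU) → host 9 (remaining 5 vCPU)
vm15 (13 vCPU) → host 10 (remaining 3 vCPU)
vm16 (3 vCPU) → host 6 (remaining 0 vCPU)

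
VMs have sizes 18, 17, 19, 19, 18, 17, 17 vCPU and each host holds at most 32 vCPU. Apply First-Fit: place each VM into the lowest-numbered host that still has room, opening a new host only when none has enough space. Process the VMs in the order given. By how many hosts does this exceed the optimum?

0

First-Fit: [18] [17] [19] [19] [18] [17] [17] → 7 hosts.
7 VMs exceed 16 vCPU (half the capacity), and no two of those can share a host, so at least 7 hosts are needed.
So 7 is already optimal.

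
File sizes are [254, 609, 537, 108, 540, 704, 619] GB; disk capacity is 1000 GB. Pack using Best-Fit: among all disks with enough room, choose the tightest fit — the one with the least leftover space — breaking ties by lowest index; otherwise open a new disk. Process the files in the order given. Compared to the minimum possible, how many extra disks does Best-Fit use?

Best-Fit: [254,609,108] [537] [540] [704] [619] → 5 disks.
5 files exceed 500 GB (half the capacity), and no two of those can share a disk, so at least 5 disks are needed.
So 5 is already optimal.

0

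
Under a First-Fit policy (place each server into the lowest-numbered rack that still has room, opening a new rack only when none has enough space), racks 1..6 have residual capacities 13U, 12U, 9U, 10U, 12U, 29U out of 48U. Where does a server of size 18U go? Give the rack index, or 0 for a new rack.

6

Racks with room: rack 6 (29U).
The first with room is rack 6.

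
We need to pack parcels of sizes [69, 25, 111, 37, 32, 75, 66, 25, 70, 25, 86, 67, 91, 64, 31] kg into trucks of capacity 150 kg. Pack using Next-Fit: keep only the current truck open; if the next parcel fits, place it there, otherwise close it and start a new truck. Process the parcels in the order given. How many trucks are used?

9 trucks

truck 1: place 69 kg, 81 kg left
truck 1: place 25 kg, 56 kg left
truck 2: place 111 kg, 39 kg left
truck 2: place 37 kg, 2 kg left
truck 3: place 32 kg, 118 kg left
truck 3: place 75 kg, 43 kg left
truck 4: place 66 kg, 84 kg left
truck 4: place 25 kg, 59 kg left
truck 5: place 70 kg, 80 kg left
truck 5: place 25 kg, 55 kg left
truck 6: place 86 kg, 64 kg left
truck 7: place 67 kg, 83 kg left
truck 8: place 91 kg, 59 kg left
truck 9: place 64 kg, 86 kg left
truck 9: place 31 kg, 55 kg left
Final trucks: [69,25] [111,37] [32,75] [66,25] [70,25] [86] [67] [91] [64,31].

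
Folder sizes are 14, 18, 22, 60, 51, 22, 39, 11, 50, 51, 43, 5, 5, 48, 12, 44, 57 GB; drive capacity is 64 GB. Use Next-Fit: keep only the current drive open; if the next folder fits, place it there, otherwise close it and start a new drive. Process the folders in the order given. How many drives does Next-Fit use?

Put 14 GB in drive 1; 50 GB remain.
Put 18 GB in drive 1; 32 GB remain.
Put 22 GB in drive 1; 10 GB remain.
Put 60 GB in drive 2; 4 GB remain.
Put 51 GB in drive 3; 13 GB remain.
Put 22 GB in drive 4; 42 GB remain.
Put 39 GB in drive 4; 3 GB remain.
Put 11 GB in drive 5; 53 GB remain.
Put 50 GB in drive 5; 3 GB remain.
Put 51 GB in drive 6; 13 GB remain.
Put 43 GB in drive 7; 21 GB remain.
Put 5 GB in drive 7; 16 GB remain.
Put 5 GB in drive 7; 11 GB remain.
Put 48 GB in drive 8; 16 GB remain.
Put 12 GB in drive 8; 4 GB remain.
Put 44 GB in drive 9; 20 GB remain.
Put 57 GB in drive 10; 7 GB remain.
Final drives: [14,18,22] [60] [51] [22,39] [11,50] [51] [43,5,5] [48,12] [44] [57].

10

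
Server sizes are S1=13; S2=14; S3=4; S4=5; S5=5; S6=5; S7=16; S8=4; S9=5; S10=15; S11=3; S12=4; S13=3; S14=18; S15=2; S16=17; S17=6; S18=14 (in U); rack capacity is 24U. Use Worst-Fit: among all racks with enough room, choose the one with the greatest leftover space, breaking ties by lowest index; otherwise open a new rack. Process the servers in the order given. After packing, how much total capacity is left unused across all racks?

15

Put S1 (13U) in rack 1; 11U remain.
Put S2 (14U) in rack 2; 10U remain.
Put S3 (4U) in rack 1; 7U remain.
Put S4 (5U) in rack 2; 5U remain.
Put S5 (5U) in rack 1; 2U remain.
Put S6 (5U) in rack 2; 0U remain.
Put S7 (16U) in rack 3; 8U remain.
Put S8 (4U) in rack 3; 4U remain.
Put S9 (5U) in rack 4; 19U remain.
Put S10 (15U) in rack 4; 4U remain.
Put S11 (3U) in rack 3; 1U remain.
Put S12 (4U) in rack 4; 0U remain.
Put S13 (3U) in rack 5; 21U remain.
Put S14 (18U) in rack 5; 3U remain.
Put S15 (2U) in rack 5; 1U remain.
Put S16 (17U) in rack 6; 7U remain.
Put S17 (6U) in rack 6; 1U remain.
Put S18 (14U) in rack 7; 10U remain.
7 racks × 24U = 168U; used 153U; unused 15U.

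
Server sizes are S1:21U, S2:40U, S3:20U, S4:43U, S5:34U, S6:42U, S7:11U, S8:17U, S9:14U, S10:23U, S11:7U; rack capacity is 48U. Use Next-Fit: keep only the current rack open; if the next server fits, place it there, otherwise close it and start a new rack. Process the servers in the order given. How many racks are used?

8

Put S1 (21U) in rack 1; 27U remain.
Put S2 (40U) in rack 2; 8U remain.
Put S3 (20U) in rack 3; 28U remain.
Put S4 (43U) in rack 4; 5U remain.
Put S5 (34U) in rack 5; 14U remain.
Put S6 (42U) in rack 6; 6U remain.
Put S7 (11U) in rack 7; 37U remain.
Put S8 (17U) in rack 7; 20U remain.
Put S9 (14U) in rack 7; 6U remain.
Put S10 (23U) in rack 8; 25U remain.
Put S11 (7U) in rack 8; 18U remain.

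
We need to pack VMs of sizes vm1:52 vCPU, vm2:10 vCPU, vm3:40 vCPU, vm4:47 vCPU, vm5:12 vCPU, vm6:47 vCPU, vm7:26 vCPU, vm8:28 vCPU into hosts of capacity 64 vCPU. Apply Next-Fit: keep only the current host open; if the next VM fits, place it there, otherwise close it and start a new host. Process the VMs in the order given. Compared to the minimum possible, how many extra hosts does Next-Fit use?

Next-Fit: [52,10] [40] [47,12] [47] [26,28] → 5 hosts.
Total size 262 vCPU; any packing needs at least ⌈262/64⌉ = 5 hosts.
So 5 is already optimal.

0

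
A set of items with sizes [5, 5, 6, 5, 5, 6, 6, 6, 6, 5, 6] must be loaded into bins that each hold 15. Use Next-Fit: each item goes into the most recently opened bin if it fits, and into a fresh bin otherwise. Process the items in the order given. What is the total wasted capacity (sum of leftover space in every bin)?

Put 5 in bin 1; 10 remain.
Put 5 in bin 1; 5 remain.
Put 6 in bin 2; 9 remain.
Put 5 in bin 2; 4 remain.
Put 5 in bin 3; 10 remain.
Put 6 in bin 3; 4 remain.
Put 6 in bin 4; 9 remain.
Put 6 in bin 4; 3 remain.
Put 6 in bin 5; 9 remain.
Put 5 in bin 5; 4 remain.
Put 6 in bin 6; 9 remain.
6 bins × 15 = 90; used 61; unused 29.

29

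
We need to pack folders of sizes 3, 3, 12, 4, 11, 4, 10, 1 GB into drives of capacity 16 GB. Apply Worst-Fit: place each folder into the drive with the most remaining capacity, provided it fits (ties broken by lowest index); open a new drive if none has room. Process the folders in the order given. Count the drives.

drive 1: place 3 GB, 13 GB left
drive 1: place 3 GB, 10 GB left
drive 2: place 12 GB, 4 GB left
drive 1: place 4 GB, 6 GB left
drive 3: place 11 GB, 5 GB left
drive 1: place 4 GB, 2 GB left
drive 4: place 10 GB, 6 GB left
drive 4: place 1 GB, 5 GB left

4 drives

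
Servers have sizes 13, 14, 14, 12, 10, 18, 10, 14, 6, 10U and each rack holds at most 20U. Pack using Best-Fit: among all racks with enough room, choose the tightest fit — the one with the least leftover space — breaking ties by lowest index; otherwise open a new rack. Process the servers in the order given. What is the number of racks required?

8 racks

Put 13U in rack 1; 7U remain.
Put 14U in rack 2; 6U remain.
Put 14U in rack 3; 6U remain.
Put 12U in rack 4; 8U remain.
Put 10U in rack 5; 10U remain.
Put 18U in rack 6; 2U remain.
Put 10U in rack 5; 0U remain.
Put 14U in rack 7; 6U remain.
Put 6U in rack 2; 0U remain.
Put 10U in rack 8; 10U remain.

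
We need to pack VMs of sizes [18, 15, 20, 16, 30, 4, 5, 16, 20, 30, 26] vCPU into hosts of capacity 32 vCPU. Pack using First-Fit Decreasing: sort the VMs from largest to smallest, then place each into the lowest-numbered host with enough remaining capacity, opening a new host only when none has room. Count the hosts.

Sorted descending: 30, 30, 26, 20, 20, 18, 16, 16, 15, 5, 4.
Put 30 vCPU in host 1; 2 vCPU remain.
Put 30 vCPU in host 2; 2 vCPU remain.
Put 26 vCPU in host 3; 6 vCPU remain.
Put 20 vCPU in host 4; 12 vCPU remain.
Put 20 vCPU in host 5; 12 vCPU remain.
Put 18 vCPU in host 6; 14 vCPU remain.
Put 16 vCPU in host 7; 16 vCPU remain.
Put 16 vCPU in host 7; 0 vCPU remain.
Put 15 vCPU in host 8; 17 vCPU remain.
Put 5 vCPU in host 3; 1 vCPU remain.
Put 4 vCPU in host 4; 8 vCPU remain.

8 hosts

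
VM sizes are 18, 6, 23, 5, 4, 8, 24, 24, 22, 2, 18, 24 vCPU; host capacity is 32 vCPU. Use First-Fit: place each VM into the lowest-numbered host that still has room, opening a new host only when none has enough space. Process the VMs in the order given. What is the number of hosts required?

18 vCPU → host 1 (remaining 14 vCPU)
6 vCPU → host 1 (remaining 8 vCPU)
23 vCPU → host 2 (remaining 9 vCPU)
5 vCPU → host 1 (remaining 3 vCPU)
4 vCPU → host 2 (remaining 5 vCPU)
8 vCPU → host 3 (remaining 24 vCPU)
24 vCPU → host 3 (remaining 0 vCPU)
24 vCPU → host 4 (remaining 8 vCPU)
22 vCPU → host 5 (remaining 10 vCPU)
2 vCPU → host 1 (remaining 1 vCPU)
18 vCPU → host 6 (remaining 14 vCPU)
24 vCPU → host 7 (remaining 8 vCPU)
Final hosts: [18,6,5,2] [23,4] [8,24] [24] [22] [18] [24].

7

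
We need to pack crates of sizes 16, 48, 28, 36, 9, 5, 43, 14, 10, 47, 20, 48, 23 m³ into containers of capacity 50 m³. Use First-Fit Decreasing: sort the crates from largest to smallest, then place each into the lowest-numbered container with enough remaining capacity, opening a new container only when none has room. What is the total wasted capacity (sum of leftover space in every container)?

Sorted descending: 48, 48, 47, 43, 36, 28, 23, 20, 16, 14, 10, 9, 5.
Put 48 m³ in container 1; 2 m³ remain.
Put 48 m³ in container 2; 2 m³ remain.
Put 47 m³ in container 3; 3 m³ remain.
Put 43 m³ in container 4; 7 m³ remain.
Put 36 m³ in container 5; 14 m³ remain.
Put 28 m³ in container 6; 22 m³ remain.
Put 23 m³ in container 7; 27 m³ remain.
Put 20 m³ in container 6; 2 m³ remain.
Put 16 m³ in container 7; 11 m³ remain.
Put 14 m³ in container 5; 0 m³ remain.
Put 10 m³ in container 7; 1 m³ remain.
Put 9 m³ in container 8; 41 m³ remain.
Put 5 m³ in container 4; 2 m³ remain.
8 containers × 50 m³ = 400 m³; used 347 m³; unused 53 m³.

53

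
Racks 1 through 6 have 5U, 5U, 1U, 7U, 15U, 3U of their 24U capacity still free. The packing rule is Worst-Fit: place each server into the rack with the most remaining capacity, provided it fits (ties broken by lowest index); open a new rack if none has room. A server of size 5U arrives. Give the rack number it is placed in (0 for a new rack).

Racks with room: rack 1 (5U), rack 2 (5U), rack 4 (7U), rack 5 (15U).
Most room is rack 5 with 15U free.

5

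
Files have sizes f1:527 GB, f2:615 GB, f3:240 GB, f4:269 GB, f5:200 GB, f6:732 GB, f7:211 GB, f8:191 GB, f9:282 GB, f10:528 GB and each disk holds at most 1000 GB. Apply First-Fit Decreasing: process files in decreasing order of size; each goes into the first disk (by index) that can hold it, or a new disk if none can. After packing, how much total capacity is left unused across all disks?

Sorted descending: 732, 615, 528, 527, 282, 269, 240, 211, 200, 191.
Put 732 GB in disk 1; 268 GB remain.
Put 615 GB in disk 2; 385 GB remain.
Put 528 GB in disk 3; 472 GB remain.
Put 527 GB in disk 4; 473 GB remain.
Put 282 GB in disk 2; 103 GB remain.
Put 269 GB in disk 3; 203 GB remain.
Put 240 GB in disk 1; 28 GB remain.
Put 211 GB in disk 4; 262 GB remain.
Put 200 GB in disk 3; 3 GB remain.
Put 191 GB in disk 4; 71 GB remain.
4 disks × 1000 GB = 4000 GB; used 3795 GB; unused 205 GB.

205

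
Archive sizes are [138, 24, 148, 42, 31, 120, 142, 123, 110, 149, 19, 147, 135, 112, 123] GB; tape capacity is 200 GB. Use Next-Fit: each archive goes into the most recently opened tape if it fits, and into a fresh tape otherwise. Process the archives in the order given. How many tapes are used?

11 tapes

138 GB → tape 1 (remaining 62 GB)
24 GB → tape 1 (remaining 38 GB)
148 GB → tape 2 (remaining 52 GB)
42 GB → tape 2 (remaining 10 GB)
31 GB → tape 3 (remaining 169 GB)
120 GB → tape 3 (remaining 49 GB)
142 GB → tape 4 (remaining 58 GB)
123 GB → tape 5 (remaining 77 GB)
110 GB → tape 6 (remaining 90 GB)
149 GB → tape 7 (remaining 51 GB)
19 GB → tape 7 (remaining 32 GB)
147 GB → tape 8 (remaining 53 GB)
135 GB → tape 9 (remaining 65 GB)
112 GB → tape 10 (remaining 88 GB)
123 GB → tape 11 (remaining 77 GB)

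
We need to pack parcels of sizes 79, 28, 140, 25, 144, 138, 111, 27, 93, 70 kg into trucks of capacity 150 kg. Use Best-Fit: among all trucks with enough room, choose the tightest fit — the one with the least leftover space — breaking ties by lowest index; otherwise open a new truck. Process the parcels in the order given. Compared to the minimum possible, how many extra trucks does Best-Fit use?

1

Best-Fit: [79,28,25] [140] [144] [138] [111,27] [93] [70] → 7 trucks.
Total size 855 kg; any packing needs at least ⌈855/150⌉ = 6 trucks.
An optimal packing achieves that bound: [144] [140] [138] [111,28] [93,27,25] [79,70] → 6 trucks.
Excess: 7 − 6 = 1.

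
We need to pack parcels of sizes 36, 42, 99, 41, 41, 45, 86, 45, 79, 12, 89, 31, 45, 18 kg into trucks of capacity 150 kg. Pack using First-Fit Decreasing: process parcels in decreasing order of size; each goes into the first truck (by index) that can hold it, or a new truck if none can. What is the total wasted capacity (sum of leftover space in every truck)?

Sorted descending: 99, 89, 86, 79, 45, 45, 45, 42, 41, 41, 36, 31, 18, 12.
truck 1: place 99 kg, 51 kg left
truck 2: place 89 kg, 61 kg left
truck 3: place 86 kg, 64 kg left
truck 4: place 79 kg, 71 kg left
truck 1: place 45 kg, 6 kg left
truck 2: place 45 kg, 16 kg left
truck 3: place 45 kg, 19 kg left
truck 4: place 42 kg, 29 kg left
truck 5: place 41 kg, 109 kg left
truck 5: place 41 kg, 68 kg left
truck 5: place 36 kg, 32 kg left
truck 5: place 31 kg, 1 kg left
truck 3: place 18 kg, 1 kg left
truck 2: place 12 kg, 4 kg left
5 trucks × 150 kg = 750 kg; used 709 kg; unused 41 kg.

41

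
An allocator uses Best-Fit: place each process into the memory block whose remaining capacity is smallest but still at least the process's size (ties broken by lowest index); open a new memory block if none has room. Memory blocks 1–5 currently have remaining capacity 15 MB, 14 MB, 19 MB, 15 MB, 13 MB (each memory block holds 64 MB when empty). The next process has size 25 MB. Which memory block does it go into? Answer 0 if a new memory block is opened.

No memory block has ≥ 25 MB free, so a new memory block is opened.

0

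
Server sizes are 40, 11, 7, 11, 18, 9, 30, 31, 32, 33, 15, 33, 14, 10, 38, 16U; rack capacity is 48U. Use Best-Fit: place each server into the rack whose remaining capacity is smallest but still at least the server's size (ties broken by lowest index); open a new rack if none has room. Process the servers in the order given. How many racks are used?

Put 40U in rack 1; 8U remain.
Put 11U in rack 2; 37U remain.
Put 7U in rack 1; 1U remain.
Put 11U in rack 2; 26U remain.
Put 18U in rack 2; 8U remain.
Put 9U in rack 3; 39U remain.
Put 30U in rack 3; 9U remain.
Put 31U in rack 4; 17U remain.
Put 32U in rack 5; 16U remain.
Put 33U in rack 6; 15U remain.
Put 15U in rack 6; 0U remain.
Put 33U in rack 7; 15U remain.
Put 14U in rack 7; 1U remain.
Put 10U in rack 5; 6U remain.
Put 38U in rack 8; 10U remain.
Put 16U in rack 4; 1U remain.

8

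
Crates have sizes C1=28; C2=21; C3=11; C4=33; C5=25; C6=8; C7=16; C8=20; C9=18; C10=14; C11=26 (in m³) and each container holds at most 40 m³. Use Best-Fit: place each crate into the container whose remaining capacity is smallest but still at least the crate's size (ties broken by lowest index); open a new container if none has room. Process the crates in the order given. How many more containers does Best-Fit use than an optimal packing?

0

Best-Fit: [28,11] [21,16] [33] [25,8] [20,18] [14,26] → 6 containers.
Total size 220 m³; any packing needs at least ⌈220/40⌉ = 6 containers.
So 6 is already optimal.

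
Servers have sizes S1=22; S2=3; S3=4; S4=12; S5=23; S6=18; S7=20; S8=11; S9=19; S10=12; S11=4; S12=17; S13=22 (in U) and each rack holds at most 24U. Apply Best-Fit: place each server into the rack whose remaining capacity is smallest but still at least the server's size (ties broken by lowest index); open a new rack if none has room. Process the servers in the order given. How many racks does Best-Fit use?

9

rack 1: place S1 (22U), 2U left
rack 2: place S2 (3U), 21U left
rack 2: place S3 (4U), 17U left
rack 2: place S4 (12U), 5U left
rack 3: place S5 (23U), 1U left
rack 4: place S6 (18U), 6U left
rack 5: place S7 (20U), 4U left
rack 6: place S8 (11U), 13U left
rack 7: place S9 (19U), 5U left
rack 6: place S10 (12U), 1U left
rack 5: place S11 (4U), 0U left
rack 8: place S12 (17U), 7U left
rack 9: place S13 (22U), 2U left
Final racks: [22] [3,4,12] [23] [18] [20,4] [11,12] [19] [17] [22].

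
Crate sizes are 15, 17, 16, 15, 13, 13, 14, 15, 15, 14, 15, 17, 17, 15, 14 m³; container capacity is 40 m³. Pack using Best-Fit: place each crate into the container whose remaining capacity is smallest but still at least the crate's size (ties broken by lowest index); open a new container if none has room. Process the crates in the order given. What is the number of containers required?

7

Put 15 m³ in container 1; 25 m³ remain.
Put 17 m³ in container 1; 8 m³ remain.
Put 16 m³ in container 2; 24 m³ remain.
Put 15 m³ in container 2; 9 m³ remain.
Put 13 m³ in container 3; 27 m³ remain.
Put 13 m³ in container 3; 14 m³ remain.
Put 14 m³ in container 3; 0 m³ remain.
Put 15 m³ in container 4; 25 m³ remain.
Put 15 m³ in container 4; 10 m³ remain.
Put 14 m³ in container 5; 26 m³ remain.
Put 15 m³ in container 5; 11 m³ remain.
Put 17 m³ in container 6; 23 m³ remain.
Put 17 m³ in container 6; 6 m³ remain.
Put 15 m³ in container 7; 25 m³ remain.
Put 14 m³ in container 7; 11 m³ remain.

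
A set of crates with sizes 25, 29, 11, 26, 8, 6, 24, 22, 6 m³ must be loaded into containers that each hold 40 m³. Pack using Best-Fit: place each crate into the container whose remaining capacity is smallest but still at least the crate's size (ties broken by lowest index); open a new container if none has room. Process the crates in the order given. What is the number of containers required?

5 containers

25 m³ → container 1 (remaining 15 m³)
29 m³ → container 2 (remaining 11 m³)
11 m³ → container 2 (remaining 0 m³)
26 m³ → container 3 (remaining 14 m³)
8 m³ → container 3 (remaining 6 m³)
6 m³ → container 3 (remaining 0 m³)
24 m³ → container 4 (remaining 16 m³)
22 m³ → container 5 (remaining 18 m³)
6 m³ → container 1 (remaining 9 m³)
Final containers: [25,6] [29,11] [26,8,6] [24] [22].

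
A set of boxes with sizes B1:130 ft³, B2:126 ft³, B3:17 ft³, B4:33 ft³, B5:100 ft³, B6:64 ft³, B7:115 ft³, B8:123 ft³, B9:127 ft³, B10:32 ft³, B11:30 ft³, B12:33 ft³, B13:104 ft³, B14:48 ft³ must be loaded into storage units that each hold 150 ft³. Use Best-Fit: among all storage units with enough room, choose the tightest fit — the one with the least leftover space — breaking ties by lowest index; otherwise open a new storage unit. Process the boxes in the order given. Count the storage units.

Put B1 (130 ft³) in storage unit 1; 20 ft³ remain.
Put B2 (126 ft³) in storage unit 2; 24 ft³ remain.
Put B3 (17 ft³) in storage unit 1; 3 ft³ remain.
Put B4 (33 ft³) in storage unit 3; 117 ft³ remain.
Put B5 (100 ft³) in storage unit 3; 17 ft³ remain.
Put B6 (64 ft³) in storage unit 4; 86 ft³ remain.
Put B7 (115 ft³) in storage unit 5; 35 ft³ remain.
Put B8 (123 ft³) in storage unit 6; 27 ft³ remain.
Put B9 (127 ft³) in storage unit 7; 23 ft³ remain.
Put B10 (32 ft³) in storage unit 5; 3 ft³ remain.
Put B11 (30 ft³) in storage unit 4; 56 ft³ remain.
Put B12 (33 ft³) in storage unit 4; 23 ft³ remain.
Put B13 (104 ft³) in storage unit 8; 46 ft³ remain.
Put B14 (48 ft³) in storage unit 9; 102 ft³ remain.
Final storage units: [130,17] [126] [33,100] [64,30,33] [115,32] [123] [127] [104] [48].

9 storage units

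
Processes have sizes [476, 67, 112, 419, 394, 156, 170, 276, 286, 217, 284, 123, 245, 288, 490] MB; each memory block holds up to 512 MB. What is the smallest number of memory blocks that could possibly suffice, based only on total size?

8

Total size = 476 + 67 + 112 + 419 + 394 + 156 + 170 + 276 + 286 + 217 + 284 + 123 + 245 + 288 + 490 = 4003 MB.
⌈4003 / 512⌉ = 8.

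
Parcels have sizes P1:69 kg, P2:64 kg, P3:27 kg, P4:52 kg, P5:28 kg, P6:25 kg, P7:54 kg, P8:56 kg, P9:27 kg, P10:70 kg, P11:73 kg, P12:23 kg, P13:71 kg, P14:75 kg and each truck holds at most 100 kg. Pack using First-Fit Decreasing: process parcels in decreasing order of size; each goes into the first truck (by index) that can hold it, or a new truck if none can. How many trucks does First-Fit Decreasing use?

9 trucks

Sorted descending: 75, 73, 71, 70, 69, 64, 56, 54, 52, 28, 27, 27, 25, 23.
truck 1: place 75 kg, 25 kg left
truck 2: place 73 kg, 27 kg left
truck 3: place 71 kg, 29 kg left
truck 4: place 70 kg, 30 kg left
truck 5: place 69 kg, 31 kg left
truck 6: place 64 kg, 36 kg left
truck 7: place 56 kg, 44 kg left
truck 8: place 54 kg, 46 kg left
truck 9: place 52 kg, 48 kg left
truck 3: place 28 kg, 1 kg left
truck 2: place 27 kg, 0 kg left
truck 4: place 27 kg, 3 kg left
truck 1: place 25 kg, 0 kg left
truck 5: place 23 kg, 8 kg left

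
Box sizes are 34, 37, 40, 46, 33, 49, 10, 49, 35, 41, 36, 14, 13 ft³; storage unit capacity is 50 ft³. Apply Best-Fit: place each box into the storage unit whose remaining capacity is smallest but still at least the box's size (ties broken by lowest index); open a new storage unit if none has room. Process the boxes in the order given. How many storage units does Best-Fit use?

10

Put 34 ft³ in storage unit 1; 16 ft³ remain.
Put 37 ft³ in storage unit 2; 13 ft³ remain.
Put 40 ft³ in storage unit 3; 10 ft³ remain.
Put 46 ft³ in storage unit 4; 4 ft³ remain.
Put 33 ft³ in storage unit 5; 17 ft³ remain.
Put 49 ft³ in storage unit 6; 1 ft³ remain.
Put 10 ft³ in storage unit 3; 0 ft³ remain.
Put 49 ft³ in storage unit 7; 1 ft³ remain.
Put 35 ft³ in storage unit 8; 15 ft³ remain.
Put 41 ft³ in storage unit 9; 9 ft³ remain.
Put 36 ft³ in storage unit 10; 14 ft³ remain.
Put 14 ft³ in storage unit 10; 0 ft³ remain.
Put 13 ft³ in storage unit 2; 0 ft³ remain.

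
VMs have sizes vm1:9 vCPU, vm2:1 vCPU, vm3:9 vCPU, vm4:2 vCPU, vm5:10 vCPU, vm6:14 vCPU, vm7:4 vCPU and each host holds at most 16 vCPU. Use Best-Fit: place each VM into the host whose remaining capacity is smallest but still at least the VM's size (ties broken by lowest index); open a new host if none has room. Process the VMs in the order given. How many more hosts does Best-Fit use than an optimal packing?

Best-Fit: [9,1,2,4] [9] [10] [14] → 4 hosts.
Total size 49 vCPU; any packing needs at least ⌈49/16⌉ = 4 hosts.
So 4 is already optimal.

0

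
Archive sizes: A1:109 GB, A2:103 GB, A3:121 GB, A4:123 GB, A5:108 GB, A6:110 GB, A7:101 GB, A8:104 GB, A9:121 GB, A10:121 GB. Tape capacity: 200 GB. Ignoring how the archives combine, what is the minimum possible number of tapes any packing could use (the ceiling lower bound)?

Total size = 109 + 103 + 121 + 123 + 108 + 110 + 101 + 104 + 121 + 121 = 1121 GB.
⌈1121 / 200⌉ = 6.

6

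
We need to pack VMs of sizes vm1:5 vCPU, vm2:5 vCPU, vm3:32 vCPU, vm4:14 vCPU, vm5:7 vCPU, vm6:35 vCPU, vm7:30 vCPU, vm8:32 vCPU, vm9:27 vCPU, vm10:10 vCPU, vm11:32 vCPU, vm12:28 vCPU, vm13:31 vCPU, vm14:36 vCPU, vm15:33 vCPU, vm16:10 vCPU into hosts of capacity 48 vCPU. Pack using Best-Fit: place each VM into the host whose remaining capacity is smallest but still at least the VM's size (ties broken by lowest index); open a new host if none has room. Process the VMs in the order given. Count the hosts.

host 1: place vm1 (5 vCPU), 43 vCPU left
host 1: place vm2 (5 vCPU), 38 vCPU left
host 1: place vm3 (32 vCPU), 6 vCPU left
host 2: place vm4 (14 vCPU), 34 vCPU left
host 2: place vm5 (7 vCPU), 27 vCPU left
host 3: place vm6 (35 vCPU), 13 vCPU left
host 4: place vm7 (30 vCPU), 18 vCPU left
host 5: place vm8 (32 vCPU), 16 vCPU left
host 2: place vm9 (27 vCPU), 0 vCPU left
host 3: place vm10 (10 vCPU), 3 vCPU left
host 6: place vm11 (32 vCPU), 16 vCPU left
host 7: place vm12 (28 vCPU), 20 vCPU left
host 8: place vm13 (31 vCPU), 17 vCPU left
host 9: place vm14 (36 vCPU), 12 vCPU left
host 10: place vm15 (33 vCPU), 15 vCPU left
host 9: place vm16 (10 vCPU), 2 vCPU left
Final hosts: [5,5,32] [14,7,27] [35,10] [30] [32] [32] [28] [31] [36,10] [33].

10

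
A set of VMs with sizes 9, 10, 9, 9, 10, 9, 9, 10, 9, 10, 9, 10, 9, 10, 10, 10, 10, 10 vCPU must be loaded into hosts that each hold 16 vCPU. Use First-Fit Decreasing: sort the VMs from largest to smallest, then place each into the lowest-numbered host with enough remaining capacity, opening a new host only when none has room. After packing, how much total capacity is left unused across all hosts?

Sorted descending: 10, 10, 10, 10, 10, 10, 10, 10, 10, 10, 9, 9, 9, 9, 9, 9, 9, 9.
10 vCPU → host 1 (remaining 6 vCPU)
10 vCPU → host 2 (remaining 6 vCPU)
10 vCPU → host 3 (remaining 6 vCPU)
10 vCPU → host 4 (remaining 6 vCPU)
10 vCPU → host 5 (remaining 6 vCPU)
10 vCPU → host 6 (remaining 6 vCPU)
10 vCPU → host 7 (remaining 6 vCPU)
10 vCPU → host 8 (remaining 6 vCPU)
10 vCPU → host 9 (remaining 6 vCPU)
10 vCPU → host 10 (remaining 6 vCPU)
9 vCPU → host 11 (remaining 7 vCPU)
9 vCPU → host 12 (remaining 7 vCPU)
9 vCPU → host 13 (remaining 7 vCPU)
9 vCPU → host 14 (remaining 7 vCPU)
9 vCPU → host 15 (remaining 7 vCPU)
9 vCPU → host 16 (remaining 7 vCPU)
9 vCPU → host 17 (remaining 7 vCPU)
9 vCPU → host 18 (remaining 7 vCPU)
18 hosts × 16 vCPU = 288 vCPU; used 172 vCPU; unused 116 vCPU.

116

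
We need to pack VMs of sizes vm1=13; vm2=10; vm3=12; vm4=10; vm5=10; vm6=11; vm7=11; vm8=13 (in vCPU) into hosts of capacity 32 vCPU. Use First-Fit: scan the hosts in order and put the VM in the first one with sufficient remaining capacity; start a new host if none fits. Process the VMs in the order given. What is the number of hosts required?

4

host 1: place vm1 (13 vCPU), 19 vCPU left
host 1: place vm2 (10 vCPU), 9 vCPU left
host 2: place vm3 (12 vCPU), 20 vCPU left
host 2: place vm4 (10 vCPU), 10 vCPU left
host 2: place vm5 (10 vCPU), 0 vCPU left
host 3: place vm6 (11 vCPU), 21 vCPU left
host 3: place vm7 (11 vCPU), 10 vCPU left
host 4: place vm8 (13 vCPU), 19 vCPU left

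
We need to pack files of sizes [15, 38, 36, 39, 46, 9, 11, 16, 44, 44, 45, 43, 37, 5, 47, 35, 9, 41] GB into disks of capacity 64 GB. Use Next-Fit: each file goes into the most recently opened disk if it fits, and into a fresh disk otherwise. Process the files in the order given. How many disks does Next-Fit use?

13

disk 1: place 15 GB, 49 GB left
disk 1: place 38 GB, 11 GB left
disk 2: place 36 GB, 28 GB left
disk 3: place 39 GB, 25 GB left
disk 4: place 46 GB, 18 GB left
disk 4: place 9 GB, 9 GB left
disk 5: place 11 GB, 53 GB left
disk 5: place 16 GB, 37 GB left
disk 6: place 44 GB, 20 GB left
disk 7: place 44 GB, 20 GB left
disk 8: place 45 GB, 19 GB left
disk 9: place 43 GB, 21 GB left
disk 10: place 37 GB, 27 GB left
disk 10: place 5 GB, 22 GB left
disk 11: place 47 GB, 17 GB left
disk 12: place 35 GB, 29 GB left
disk 12: place 9 GB, 20 GB left
disk 13: place 41 GB, 23 GB left
Final disks: [15,38] [36] [39] [46,9] [11,16] [44] [44] [45] [43] [37,5] [47] [35,9] [41].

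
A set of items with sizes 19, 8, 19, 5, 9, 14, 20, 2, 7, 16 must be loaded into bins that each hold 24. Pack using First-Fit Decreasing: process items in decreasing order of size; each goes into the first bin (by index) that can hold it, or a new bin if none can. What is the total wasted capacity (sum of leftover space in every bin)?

Sorted descending: 20, 19, 19, 16, 14, 9, 8, 7, 5, 2.
bin 1: place 20, 4 left
bin 2: place 19, 5 left
bin 3: place 19, 5 left
bin 4: place 16, 8 left
bin 5: place 14, 10 left
bin 5: place 9, 1 left
bin 4: place 8, 0 left
bin 6: place 7, 17 left
bin 2: place 5, 0 left
bin 1: place 2, 2 left
6 bins × 24 = 144; used 119; unused 25.

25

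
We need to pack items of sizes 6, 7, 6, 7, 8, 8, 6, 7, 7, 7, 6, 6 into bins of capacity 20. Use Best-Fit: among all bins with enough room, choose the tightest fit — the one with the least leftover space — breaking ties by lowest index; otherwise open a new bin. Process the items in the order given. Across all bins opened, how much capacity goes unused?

19

Put 6 in bin 1; 14 remain.
Put 7 in bin 1; 7 remain.
Put 6 in bin 1; 1 remain.
Put 7 in bin 2; 13 remain.
Put 8 in bin 2; 5 remain.
Put 8 in bin 3; 12 remain.
Put 6 in bin 3; 6 remain.
Put 7 in bin 4; 13 remain.
Put 7 in bin 4; 6 remain.
Put 7 in bin 5; 13 remain.
Put 6 in bin 3; 0 remain.
Put 6 in bin 4; 0 remain.
5 bins × 20 = 100; used 81; unused 19.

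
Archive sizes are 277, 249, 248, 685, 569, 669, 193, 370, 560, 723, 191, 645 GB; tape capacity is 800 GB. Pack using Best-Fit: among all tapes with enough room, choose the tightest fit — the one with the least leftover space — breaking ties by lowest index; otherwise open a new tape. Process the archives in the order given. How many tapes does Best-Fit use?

8

Put 277 GB in tape 1; 523 GB remain.
Put 249 GB in tape 1; 274 GB remain.
Put 248 GB in tape 1; 26 GB remain.
Put 685 GB in tape 2; 115 GB remain.
Put 569 GB in tape 3; 231 GB remain.
Put 669 GB in tape 4; 131 GB remain.
Put 193 GB in tape 3; 38 GB remain.
Put 370 GB in tape 5; 430 GB remain.
Put 560 GB in tape 6; 240 GB remain.
Put 723 GB in tape 7; 77 GB remain.
Put 191 GB in tape 6; 49 GB remain.
Put 645 GB in tape 8; 155 GB remain.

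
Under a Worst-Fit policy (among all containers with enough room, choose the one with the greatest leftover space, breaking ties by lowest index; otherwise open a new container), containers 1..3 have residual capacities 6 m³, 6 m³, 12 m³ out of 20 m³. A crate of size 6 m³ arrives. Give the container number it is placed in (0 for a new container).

Containers with room: container 1 (6 m³), container 2 (6 m³), container 3 (12 m³).
Most room is container 3 with 12 m³ free.

3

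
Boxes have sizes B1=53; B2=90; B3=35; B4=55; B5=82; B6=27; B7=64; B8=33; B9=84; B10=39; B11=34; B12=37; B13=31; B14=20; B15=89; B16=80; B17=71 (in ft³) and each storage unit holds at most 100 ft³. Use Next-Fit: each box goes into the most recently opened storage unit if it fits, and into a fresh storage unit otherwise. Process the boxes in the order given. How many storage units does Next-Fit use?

12 storage units

storage unit 1: place B1 (53 ft³), 47 ft³ left
storage unit 2: place B2 (90 ft³), 10 ft³ left
storage unit 3: place B3 (35 ft³), 65 ft³ left
storage unit 3: place B4 (55 ft³), 10 ft³ left
storage unit 4: place B5 (82 ft³), 18 ft³ left
storage unit 5: place B6 (27 ft³), 73 ft³ left
storage unit 5: place B7 (64 ft³), 9 ft³ left
storage unit 6: place B8 (33 ft³), 67 ft³ left
storage unit 7: place B9 (84 ft³), 16 ft³ left
storage unit 8: place B10 (39 ft³), 61 ft³ left
storage unit 8: place B11 (34 ft³), 27 ft³ left
storage unit 9: place B12 (37 ft³), 63 ft³ left
storage unit 9: place B13 (31 ft³), 32 ft³ left
storage unit 9: place B14 (20 ft³), 12 ft³ left
storage unit 10: place B15 (89 ft³), 11 ft³ left
storage unit 11: place B16 (80 ft³), 20 ft³ left
storage unit 12: place B17 (71 ft³), 29 ft³ left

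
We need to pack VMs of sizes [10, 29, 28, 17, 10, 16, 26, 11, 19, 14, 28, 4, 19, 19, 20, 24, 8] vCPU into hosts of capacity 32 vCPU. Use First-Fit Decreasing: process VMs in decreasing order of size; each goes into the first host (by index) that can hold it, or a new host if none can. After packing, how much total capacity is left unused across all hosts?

Sorted descending: 29, 28, 28, 26, 24, 20, 19, 19, 19, 17, 16, 14, 11, 10, 10, 8, 4.
host 1: place 29 vCPU, 3 vCPU left
host 2: place 28 vCPU, 4 vCPU left
host 3: place 28 vCPU, 4 vCPU left
host 4: place 26 vCPU, 6 vCPU left
host 5: place 24 vCPU, 8 vCPU left
host 6: place 20 vCPU, 12 vCPU left
host 7: place 19 vCPU, 13 vCPU left
host 8: place 19 vCPU, 13 vCPU left
host 9: place 19 vCPU, 13 vCPU left
host 10: place 17 vCPU, 15 vCPU left
host 11: place 16 vCPU, 16 vCPU left
host 10: place 14 vCPU, 1 vCPU left
host 6: place 11 vCPU, 1 vCPU left
host 7: place 10 vCPU, 3 vCPU left
host 8: place 10 vCPU, 3 vCPU left
host 5: place 8 vCPU, 0 vCPU left
host 2: place 4 vCPU, 0 vCPU left
11 hosts × 32 vCPU = 352 vCPU; used 302 vCPU; unused 50 vCPU.

50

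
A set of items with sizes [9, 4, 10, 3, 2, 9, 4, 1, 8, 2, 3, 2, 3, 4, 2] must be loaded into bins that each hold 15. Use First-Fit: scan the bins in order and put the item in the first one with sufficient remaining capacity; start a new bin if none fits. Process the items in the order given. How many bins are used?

9 → bin 1 (remaining 6)
4 → bin 1 (remaining 2)
10 → bin 2 (remaining 5)
3 → bin 2 (remaining 2)
2 → bin 1 (remaining 0)
9 → bin 3 (remaining 6)
4 → bin 3 (remaining 2)
1 → bin 2 (remaining 1)
8 → bin 4 (remaining 7)
2 → bin 3 (remaining 0)
3 → bin 4 (remaining 4)
2 → bin 4 (remaining 2)
3 → bin 5 (remaining 12)
4 → bin 5 (remaining 8)
2 → bin 4 (remaining 0)
Final bins: [9,4,2] [10,3,1] [9,4,2] [8,3,2,2] [3,4].

5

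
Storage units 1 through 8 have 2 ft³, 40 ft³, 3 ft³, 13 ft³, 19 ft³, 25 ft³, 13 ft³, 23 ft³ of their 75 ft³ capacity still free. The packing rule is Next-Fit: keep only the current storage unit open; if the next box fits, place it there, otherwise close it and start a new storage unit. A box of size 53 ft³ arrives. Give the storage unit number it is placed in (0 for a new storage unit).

Next-Fit only looks at storage unit 8, which has 23 ft³ free.
53 ft³ does not fit, so a new storage unit is opened.

0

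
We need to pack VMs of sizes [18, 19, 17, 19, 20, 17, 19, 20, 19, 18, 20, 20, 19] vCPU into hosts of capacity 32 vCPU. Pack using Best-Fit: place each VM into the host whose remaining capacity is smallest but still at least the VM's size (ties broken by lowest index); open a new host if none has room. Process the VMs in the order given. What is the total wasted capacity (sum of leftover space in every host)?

18 vCPU → host 1 (remaining 14 vCPU)
19 vCPU → host 2 (remaining 13 vCPU)
17 vCPU → host 3 (remaining 15 vCPU)
19 vCPU → host 4 (remaining 13 vCPU)
20 vCPU → host 5 (remaining 12 vCPU)
17 vCPU → host 6 (remaining 15 vCPU)
19 vCPU → host 7 (remaining 13 vCPU)
20 vCPU → host 8 (remaining 12 vCPU)
19 vCPU → host 9 (remaining 13 vCPU)
18 vCPU → host 10 (remaining 14 vCPU)
20 vCPU → host 11 (remaining 12 vCPU)
20 vCPU → host 12 (remaining 12 vCPU)
19 vCPU → host 13 (remaining 13 vCPU)
13 hosts × 32 vCPU = 416 vCPU; used 245 vCPU; unused 171 vCPU.

171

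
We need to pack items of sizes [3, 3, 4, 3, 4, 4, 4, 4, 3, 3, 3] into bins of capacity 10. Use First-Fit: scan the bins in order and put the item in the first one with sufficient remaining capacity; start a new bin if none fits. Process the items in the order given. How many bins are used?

4

3 → bin 1 (remaining 7)
3 → bin 1 (remaining 4)
4 → bin 1 (remaining 0)
3 → bin 2 (remaining 7)
4 → bin 2 (remaining 3)
4 → bin 3 (remaining 6)
4 → bin 3 (remaining 2)
4 → bin 4 (remaining 6)
3 → bin 2 (remaining 0)
3 → bin 4 (remaining 3)
3 → bin 4 (remaining 0)
Final bins: [3,3,4] [3,4,3] [4,4] [4,3,3].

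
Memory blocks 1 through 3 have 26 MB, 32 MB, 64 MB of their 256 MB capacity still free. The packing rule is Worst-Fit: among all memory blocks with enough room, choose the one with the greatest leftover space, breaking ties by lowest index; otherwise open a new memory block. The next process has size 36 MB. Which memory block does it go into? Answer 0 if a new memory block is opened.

3

Memory blocks with room: memory block 3 (64 MB).
Most room is memory block 3 with 64 MB free.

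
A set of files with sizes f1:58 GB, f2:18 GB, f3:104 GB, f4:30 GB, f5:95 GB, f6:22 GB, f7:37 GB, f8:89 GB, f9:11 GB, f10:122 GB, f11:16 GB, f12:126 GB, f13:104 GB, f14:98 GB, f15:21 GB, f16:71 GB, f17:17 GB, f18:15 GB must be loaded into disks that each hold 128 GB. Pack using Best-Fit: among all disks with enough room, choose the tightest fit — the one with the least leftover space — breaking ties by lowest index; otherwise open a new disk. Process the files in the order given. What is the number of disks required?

disk 1: place f1 (58 GB), 70 GB left
disk 1: place f2 (18 GB), 52 GB left
disk 2: place f3 (104 GB), 24 GB left
disk 1: place f4 (30 GB), 22 GB left
disk 3: place f5 (95 GB), 33 GB left
disk 1: place f6 (22 GB), 0 GB left
disk 4: place f7 (37 GB), 91 GB left
disk 4: place f8 (89 GB), 2 GB left
disk 2: place f9 (11 GB), 13 GB left
disk 5: place f10 (122 GB), 6 GB left
disk 3: place f11 (16 GB), 17 GB left
disk 6: place f12 (126 GB), 2 GB left
disk 7: place f13 (104 GB), 24 GB left
disk 8: place f14 (98 GB), 30 GB left
disk 7: place f15 (21 GB), 3 GB left
disk 9: place f16 (71 GB), 57 GB left
disk 3: place f17 (17 GB), 0 GB left
disk 8: place f18 (15 GB), 15 GB left

9 disks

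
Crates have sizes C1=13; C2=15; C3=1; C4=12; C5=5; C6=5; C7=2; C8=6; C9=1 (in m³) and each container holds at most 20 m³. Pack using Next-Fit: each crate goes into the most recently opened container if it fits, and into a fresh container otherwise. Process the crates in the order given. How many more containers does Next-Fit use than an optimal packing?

1

Next-Fit: [13] [15,1] [12,5] [5,2,6,1] → 4 containers.
Total size 60 m³; any packing needs at least ⌈60/20⌉ = 3 containers.
An optimal packing achieves that bound: [15,5] [13,6,1] [12,5,2,1] → 3 containers.
Excess: 4 − 3 = 1.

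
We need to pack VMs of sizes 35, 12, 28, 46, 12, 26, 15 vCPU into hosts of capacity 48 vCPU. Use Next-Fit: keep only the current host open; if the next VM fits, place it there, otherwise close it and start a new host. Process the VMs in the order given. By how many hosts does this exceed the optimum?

1

Next-Fit: [35,12] [28] [46] [12,26] [15] → 5 hosts.
Total size 174 vCPU; any packing needs at least ⌈174/48⌉ = 4 hosts.
An optimal packing achieves that bound: [46] [35,12] [28,15] [26,12] → 4 hosts.
Excess: 5 − 4 = 1.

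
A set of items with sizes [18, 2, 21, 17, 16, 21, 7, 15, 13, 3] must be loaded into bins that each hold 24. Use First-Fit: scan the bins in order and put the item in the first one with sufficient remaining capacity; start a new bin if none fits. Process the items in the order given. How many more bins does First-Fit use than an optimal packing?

0

First-Fit: [18,2,3] [21] [17,7] [16] [21] [15] [13] → 7 bins.
7 items exceed 12 (half the capacity), and no two of those can share a bin, so at least 7 bins are needed.
So 7 is already optimal.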